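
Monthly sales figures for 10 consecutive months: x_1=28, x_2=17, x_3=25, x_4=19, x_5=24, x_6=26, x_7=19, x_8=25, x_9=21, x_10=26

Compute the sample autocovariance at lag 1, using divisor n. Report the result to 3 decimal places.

-8.100

Mean x̄ = (28 + 17 + 25 + 19 + 24 + 26 + 19 + 25 + 21 + 26)/10 = 23.0000
Σ_{t=1}^{9}(x_t−x̄)(x_{t+1}−x̄) = -81.0000
γ_1 = -81.0000 / 10 = -8.100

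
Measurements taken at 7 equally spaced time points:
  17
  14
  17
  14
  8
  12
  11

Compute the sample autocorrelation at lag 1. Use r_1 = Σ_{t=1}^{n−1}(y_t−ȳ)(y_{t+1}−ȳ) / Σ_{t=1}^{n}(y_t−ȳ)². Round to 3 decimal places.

Mean ȳ = (17 + 14 + 17 + 14 + 8 + 12 + 11)/7 = 13.2857
Deviations from mean: 3.7143, 0.7143, 3.7143, 0.7143, -5.2857, -1.2857, -2.2857
Σ(y_t−ȳ)(y_{t+1}−ȳ) = (2.6531) + (2.6531) + (2.6531) + (-3.7755) + (6.7959) + (2.9388) = 13.9184
Denominator Σ(y_t−ȳ)² = 63.4286
r_1 = 13.9184 / 63.4286 = 0.219

0.219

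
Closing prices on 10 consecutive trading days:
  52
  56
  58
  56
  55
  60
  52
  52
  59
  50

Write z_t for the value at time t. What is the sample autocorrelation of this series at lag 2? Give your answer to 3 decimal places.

Mean z̄ = (52 + 56 + 58 + 56 + 55 + 60 + 52 + 52 + 59 + 50)/10 = 55.0000
Numerator Σ_{t=1}^{8}(z_t−z̄)(z_{t+2}−z̄) = -15.0000
Denominator Σ(z_t−z̄)² = 104.0000
r_2 = -15.0000 / 104.0000 = -0.144

-0.144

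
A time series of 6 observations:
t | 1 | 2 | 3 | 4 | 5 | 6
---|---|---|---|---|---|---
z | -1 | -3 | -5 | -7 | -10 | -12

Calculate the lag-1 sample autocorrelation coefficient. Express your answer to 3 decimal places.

0.510

Mean z̄ = (-1 − 3 − 5 − 7 − 10 − 12)/6 = -6.3333
Deviations from mean: 5.3333, 3.3333, 1.3333, -0.6667, -3.6667, -5.6667
Σ(z_t−z̄)(z_{t+1}−z̄) = (17.7778) + (4.4444) + (-0.8889) + (2.4444) + (20.7778) = 44.5556
Denominator Σ(z_t−z̄)² = 87.3333
r_1 = 44.5556 / 87.3333 = 0.510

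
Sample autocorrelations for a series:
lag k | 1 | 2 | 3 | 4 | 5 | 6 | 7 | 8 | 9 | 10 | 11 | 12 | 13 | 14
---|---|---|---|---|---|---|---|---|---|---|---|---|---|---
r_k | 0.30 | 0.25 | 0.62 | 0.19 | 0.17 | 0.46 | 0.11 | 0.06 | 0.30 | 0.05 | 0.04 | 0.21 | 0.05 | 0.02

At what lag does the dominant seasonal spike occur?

3

The largest autocorrelation is r_3 = 0.62, with a weaker echo at lag 6 (0.46); the remaining lags stay at or below 0.30. The elevated value at lag 1 (0.30), dropping to 0.25 at lag 2, reflects decaying short-term dependence rather than seasonality.
The dominant spike at lag 3 indicates a seasonal period of 3.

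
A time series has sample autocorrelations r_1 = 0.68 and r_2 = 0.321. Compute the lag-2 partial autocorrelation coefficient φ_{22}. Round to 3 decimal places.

-0.263

φ_{22} = (r_2 − r_1²) / (1 − r_1²)
r_1² = (0.68)² = 0.4624
Numerator = 0.321 − 0.4624 = -0.1414; denominator = 1 − 0.4624 = 0.5376
φ_{22} = -0.1414 / 0.5376 = -0.263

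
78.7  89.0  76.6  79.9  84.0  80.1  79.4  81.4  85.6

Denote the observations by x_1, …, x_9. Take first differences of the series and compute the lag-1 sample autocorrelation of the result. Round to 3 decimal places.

First differences Δx: 10.3, -12.4, 3.3, 4.1, -3.9, -0.7, 2.0, 4.2
Mean of differences = 0.8625
Numerator Σ(Δx_t−Δx̄)(Δx_{t+1}−Δx̄) = -155.5589
Denominator Σ(Δx_t−Δx̄)² = 318.9388
r_1(Δx) = -155.5589 / 318.9388 = -0.488

-0.488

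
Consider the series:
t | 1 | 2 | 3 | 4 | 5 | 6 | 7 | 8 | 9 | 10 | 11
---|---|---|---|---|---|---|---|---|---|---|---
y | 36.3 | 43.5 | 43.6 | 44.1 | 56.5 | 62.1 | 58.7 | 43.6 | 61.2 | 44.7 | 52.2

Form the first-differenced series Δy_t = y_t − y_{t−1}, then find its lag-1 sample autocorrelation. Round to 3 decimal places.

-0.528

First differences Δy: 7.2, 0.1, 0.5, 12.4, 5.6, -3.4, -15.1, 17.6, -16.5, 7.5
Mean of differences = 1.5900
Numerator Σ(Δy_t−Δȳ)(Δy_{t+1}−Δȳ) = -575.6361
Denominator Σ(Δy_t−Δȳ)² = 1089.7690
r_1(Δy) = -575.6361 / 1089.7690 = -0.528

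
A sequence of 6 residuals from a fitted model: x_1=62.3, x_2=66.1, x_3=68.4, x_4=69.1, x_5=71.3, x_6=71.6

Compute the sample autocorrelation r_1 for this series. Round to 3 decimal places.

Mean x̄ = (62.3 + 66.1 + 68.4 + 69.1 + 71.3 + 71.6)/6 = 68.1333
Σ(x_t−x̄)(x_{t+1}−x̄) = (11.8611) + (-0.5422) + (0.2578) + (3.0611) + (10.9778) = 25.6156
Denominator Σ(x_t−x̄)² = 61.2133
r_1 = 25.6156 / 61.2133 = 0.418

0.418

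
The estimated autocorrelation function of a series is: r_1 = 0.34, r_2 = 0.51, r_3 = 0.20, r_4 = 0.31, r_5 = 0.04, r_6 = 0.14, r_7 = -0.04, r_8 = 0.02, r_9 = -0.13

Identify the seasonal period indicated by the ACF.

2

The largest autocorrelation is r_2 = 0.51; the remaining lags stay at or below 0.34.
The dominant spike at lag 2 indicates a seasonal period of 2.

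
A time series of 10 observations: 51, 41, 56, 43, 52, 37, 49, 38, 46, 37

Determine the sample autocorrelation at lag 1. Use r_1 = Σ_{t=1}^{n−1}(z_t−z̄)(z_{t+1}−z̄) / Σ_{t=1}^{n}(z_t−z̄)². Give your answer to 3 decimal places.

Mean z̄ = (51 + 41 + 56 + 43 + 52 + 37 + 49 + 38 + 46 + 37)/10 = 45.0000
Numerator Σ_{t=1}^{9}(z_t−z̄)(z_{t+1}−z̄) = -235.0000
Denominator Σ(z_t−z̄)² = 420.0000
r_1 = -235.0000 / 420.0000 = -0.560

-0.560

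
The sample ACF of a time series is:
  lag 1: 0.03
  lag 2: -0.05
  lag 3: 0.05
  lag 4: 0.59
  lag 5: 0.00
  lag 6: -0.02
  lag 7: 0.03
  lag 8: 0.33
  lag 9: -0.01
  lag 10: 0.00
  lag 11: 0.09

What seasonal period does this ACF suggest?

4

The largest autocorrelation is r_4 = 0.59, with a weaker echo at lag 8 (0.33); the remaining lags stay at or below 0.09.
The dominant spike at lag 4 indicates a seasonal period of 4.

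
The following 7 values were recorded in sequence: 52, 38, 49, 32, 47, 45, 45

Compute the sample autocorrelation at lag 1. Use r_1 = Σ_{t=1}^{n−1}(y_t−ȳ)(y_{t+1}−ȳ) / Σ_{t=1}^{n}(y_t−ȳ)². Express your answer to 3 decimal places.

Mean ȳ = (52 + 38 + 49 + 32 + 47 + 45 + 45)/7 = 44.0000
Numerator Σ_{t=1}^{6}(y_t−ȳ)(y_{t+1}−ȳ) = -170.0000
Denominator Σ(y_t−ȳ)² = 280.0000
r_1 = -170.0000 / 280.0000 = -0.607

-0.607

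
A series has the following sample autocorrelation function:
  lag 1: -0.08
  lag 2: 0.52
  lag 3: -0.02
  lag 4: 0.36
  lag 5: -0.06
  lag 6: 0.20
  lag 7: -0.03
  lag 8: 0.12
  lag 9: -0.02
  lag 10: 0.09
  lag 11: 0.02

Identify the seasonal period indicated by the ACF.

The largest autocorrelation is r_2 = 0.52, with weaker echoes at lags 4 (0.36) and 6 (0.20); the remaining lags stay at or below 0.12.
The dominant spike at lag 2 indicates a seasonal period of 2.

2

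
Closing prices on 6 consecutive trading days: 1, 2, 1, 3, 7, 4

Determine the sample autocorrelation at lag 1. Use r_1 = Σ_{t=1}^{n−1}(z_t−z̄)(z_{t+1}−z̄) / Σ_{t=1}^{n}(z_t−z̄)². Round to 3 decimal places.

Mean z̄ = (1 + 2 + 1 + 3 + 7 + 4)/6 = 3.0000
Deviations from mean: -2.0000, -1.0000, -2.0000, 0.0000, 4.0000, 1.0000
Σ(z_t−z̄)(z_{t+1}−z̄) = (2.0000) + (2.0000) + (0.0000) + (0.0000) + (4.0000) = 8.0000
Denominator Σ(z_t−z̄)² = 26.0000
r_1 = 8.0000 / 26.0000 = 0.308

0.308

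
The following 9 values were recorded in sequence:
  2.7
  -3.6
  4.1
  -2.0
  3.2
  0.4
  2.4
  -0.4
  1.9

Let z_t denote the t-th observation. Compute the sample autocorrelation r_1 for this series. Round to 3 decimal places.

-0.827

Mean z̄ = (2.7 − 3.6 + 4.1 − 2.0 + 3.2 + 0.4 + 2.4 − 0.4 + 1.9)/9 = 0.9667
Numerator Σ_{t=1}^{8}(z_t−z̄)(z_{t+1}−z̄) = -43.4578
Denominator Σ(z_t−z̄)² = 52.5800
r_1 = -43.4578 / 52.5800 = -0.827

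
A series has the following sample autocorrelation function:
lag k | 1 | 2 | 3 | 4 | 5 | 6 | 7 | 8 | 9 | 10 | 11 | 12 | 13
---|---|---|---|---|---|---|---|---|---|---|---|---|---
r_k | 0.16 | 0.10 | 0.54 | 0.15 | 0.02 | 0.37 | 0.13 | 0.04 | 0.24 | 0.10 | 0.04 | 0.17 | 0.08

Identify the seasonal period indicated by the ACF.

The largest autocorrelation is r_3 = 0.54, with weaker echoes at lags 6 (0.37), 9 (0.24) and 12 (0.17); the remaining lags stay at or below 0.16.
The dominant spike at lag 3 indicates a seasonal period of 3.

3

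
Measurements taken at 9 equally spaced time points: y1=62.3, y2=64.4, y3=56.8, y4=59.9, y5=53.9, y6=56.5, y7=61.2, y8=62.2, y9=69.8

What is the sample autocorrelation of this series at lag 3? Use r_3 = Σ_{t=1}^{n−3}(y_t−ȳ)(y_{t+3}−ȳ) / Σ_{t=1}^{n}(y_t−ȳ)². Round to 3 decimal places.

-0.320

Mean ȳ = (62.3 + 64.4 + 56.8 + 59.9 + 53.9 + 56.5 + 61.2 + 62.2 + 69.8)/9 = 60.7778
Σ(y_t−ȳ)(y_{t+3}−ȳ) = (-1.3362) + (-24.9128) + (17.0160) + (-0.3706) + (-9.7817) + (-38.5951) = -57.9804
Denominator Σ(y_t−ȳ)² = 181.2356
r_3 = -57.9804 / 181.2356 = -0.320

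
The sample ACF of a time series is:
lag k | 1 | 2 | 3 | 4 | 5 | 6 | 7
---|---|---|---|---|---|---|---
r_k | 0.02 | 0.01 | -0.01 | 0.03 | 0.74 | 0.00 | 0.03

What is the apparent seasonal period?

5

The largest autocorrelation is r_5 = 0.74; the remaining lags stay at or below 0.03.
The dominant spike at lag 5 indicates a seasonal period of 5.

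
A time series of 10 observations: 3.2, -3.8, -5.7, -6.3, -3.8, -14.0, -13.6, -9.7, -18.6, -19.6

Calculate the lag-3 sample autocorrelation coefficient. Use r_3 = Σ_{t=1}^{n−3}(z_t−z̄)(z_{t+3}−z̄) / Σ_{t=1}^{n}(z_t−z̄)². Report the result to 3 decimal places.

Mean z̄ = (3.2 − 3.8 − 5.7 − 6.3 − 3.8 − 14.0 − 13.6 − 9.7 − 18.6 − 19.6)/10 = -9.1900
Σ(z_t−z̄)(z_{t+3}−z̄) = (35.8071) + (29.0521) + (-16.7869) + (-12.7449) + (-2.7489) + (45.2621) + (45.9081) = 123.7487
Denominator Σ(z_t−z̄)² = 471.9090
r_3 = 123.7487 / 471.9090 = 0.262

0.262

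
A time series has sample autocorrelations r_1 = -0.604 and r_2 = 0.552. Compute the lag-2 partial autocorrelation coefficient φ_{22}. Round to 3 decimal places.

φ_{22} = (r_2 − r_1²) / (1 − r_1²)
r_1² = (-0.604)² = 0.364816
Numerator = 0.552 − 0.3648 = 0.1872; denominator = 1 − 0.3648 = 0.6352
φ_{22} = 0.1872 / 0.6352 = 0.295

0.295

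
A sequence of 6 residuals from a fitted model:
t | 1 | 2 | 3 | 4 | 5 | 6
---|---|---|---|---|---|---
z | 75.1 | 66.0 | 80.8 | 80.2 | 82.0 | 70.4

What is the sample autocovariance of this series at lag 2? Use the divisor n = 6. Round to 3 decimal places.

Mean z̄ = (75.1 + 66.0 + 80.8 + 80.2 + 82.0 + 70.4)/6 = 75.7500
Σ_{t=1}^{4}(z_t−z̄)(z_{t+2}−z̄) = -38.9150
γ_2 = -38.9150 / 6 = -6.486

-6.486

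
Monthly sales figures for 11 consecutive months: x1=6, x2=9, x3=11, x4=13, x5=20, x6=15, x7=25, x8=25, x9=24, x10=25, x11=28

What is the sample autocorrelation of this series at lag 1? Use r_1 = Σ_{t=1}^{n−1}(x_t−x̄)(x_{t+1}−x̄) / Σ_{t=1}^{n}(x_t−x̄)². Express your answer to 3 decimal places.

Mean x̄ = (6 + 9 + 11 + 13 + 20 + 15 + 25 + 25 + 24 + 25 + 28)/11 = 18.2727
Numerator Σ_{t=1}^{10}(x_t−x̄)(x_{t+1}−x̄) = 370.5620
Denominator Σ(x_t−x̄)² = 594.1818
r_1 = 370.5620 / 594.1818 = 0.624

0.624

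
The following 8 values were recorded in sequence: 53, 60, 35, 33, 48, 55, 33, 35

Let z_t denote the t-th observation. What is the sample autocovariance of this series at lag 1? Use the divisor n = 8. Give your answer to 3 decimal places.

9.625

Mean z̄ = (53 + 60 + 35 + 33 + 48 + 55 + 33 + 35)/8 = 44.0000
Σ_{t=1}^{7}(z_t−z̄)(z_{t+1}−z̄) = 77.0000
γ_1 = 77.0000 / 8 = 9.625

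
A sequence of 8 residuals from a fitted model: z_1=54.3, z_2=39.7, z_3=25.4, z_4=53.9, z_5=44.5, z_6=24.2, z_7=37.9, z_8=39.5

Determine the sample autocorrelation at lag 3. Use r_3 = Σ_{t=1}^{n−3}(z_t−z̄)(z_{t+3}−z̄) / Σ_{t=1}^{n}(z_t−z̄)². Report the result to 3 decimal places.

0.450

Mean z̄ = (54.3 + 39.7 + 25.4 + 53.9 + 44.5 + 24.2 + 37.9 + 39.5)/8 = 39.9250
Deviations from mean: 14.3750, -0.2250, -14.5250, 13.9750, 4.5750, -15.7250, -2.0250, -0.4250
Σ(z_t−z̄)(z_{t+3}−z̄) = (200.8906) + (-1.0294) + (228.4056) + (-28.2994) + (-1.9444) = 398.0231
Denominator Σ(z_t−z̄)² = 885.4550
r_3 = 398.0231 / 885.4550 = 0.450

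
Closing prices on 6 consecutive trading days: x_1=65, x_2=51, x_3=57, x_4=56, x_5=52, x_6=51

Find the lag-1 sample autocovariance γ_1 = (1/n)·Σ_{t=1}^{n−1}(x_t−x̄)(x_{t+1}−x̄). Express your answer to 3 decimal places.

Mean x̄ = (65 + 51 + 57 + 56 + 52 + 51)/6 = 55.3333
Σ_{t=1}^{5}(x_t−x̄)(x_{t+1}−x̄) = -35.7778
γ_1 = -35.7778 / 6 = -5.963

-5.963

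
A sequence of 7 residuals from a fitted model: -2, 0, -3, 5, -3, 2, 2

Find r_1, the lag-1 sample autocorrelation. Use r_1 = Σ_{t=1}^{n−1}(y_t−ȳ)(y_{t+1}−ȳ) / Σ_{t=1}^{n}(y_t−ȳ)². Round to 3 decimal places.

Mean ȳ = (-2 + 0 − 3 + 5 − 3 + 2 + 2)/7 = 0.1429
Deviations from mean: -2.1429, -0.1429, -3.1429, 4.8571, -3.1429, 1.8571, 1.8571
Σ(y_t−ȳ)(y_{t+1}−ȳ) = (0.3061) + (0.4490) + (-15.2653) + (-15.2653) + (-5.8367) + (3.4490) = -32.1633
Denominator Σ(y_t−ȳ)² = 54.8571
r_1 = -32.1633 / 54.8571 = -0.586

-0.586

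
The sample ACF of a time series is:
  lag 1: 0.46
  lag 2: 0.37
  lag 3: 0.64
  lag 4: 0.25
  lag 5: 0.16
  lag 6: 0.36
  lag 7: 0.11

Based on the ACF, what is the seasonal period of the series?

3

The largest autocorrelation is r_3 = 0.64; the remaining lags stay at or below 0.46. The elevated value at lag 1 (0.46), dropping to 0.37 at lag 2, reflects decaying short-term dependence rather than seasonality.
The dominant spike at lag 3 indicates a seasonal period of 3.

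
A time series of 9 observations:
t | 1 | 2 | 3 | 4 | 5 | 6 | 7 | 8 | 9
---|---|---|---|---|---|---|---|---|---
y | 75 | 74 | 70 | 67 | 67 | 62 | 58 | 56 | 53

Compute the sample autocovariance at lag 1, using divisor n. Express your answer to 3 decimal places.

Mean ȳ = (75 + 74 + 70 + 67 + 67 + 62 + 58 + 56 + 53)/9 = 64.6667
Σ_{t=1}^{8}(y_t−ȳ)(y_{t+1}−ȳ) = 334.5556
γ_1 = 334.5556 / 9 = 37.173

37.173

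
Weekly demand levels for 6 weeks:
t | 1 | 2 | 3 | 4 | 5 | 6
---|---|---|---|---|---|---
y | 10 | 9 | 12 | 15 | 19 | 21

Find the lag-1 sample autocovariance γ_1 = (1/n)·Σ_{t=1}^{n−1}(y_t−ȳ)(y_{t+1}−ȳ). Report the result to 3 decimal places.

11.370

Mean ȳ = (10 + 9 + 12 + 15 + 19 + 21)/6 = 14.3333
Deviations: -4.3333, -5.3333, -2.3333, 0.6667, 4.6667, 6.6667
Σ_{t=1}^{5}(y_t−ȳ)(y_{t+1}−ȳ) = 68.2222
γ_1 = 68.2222 / 6 = 11.370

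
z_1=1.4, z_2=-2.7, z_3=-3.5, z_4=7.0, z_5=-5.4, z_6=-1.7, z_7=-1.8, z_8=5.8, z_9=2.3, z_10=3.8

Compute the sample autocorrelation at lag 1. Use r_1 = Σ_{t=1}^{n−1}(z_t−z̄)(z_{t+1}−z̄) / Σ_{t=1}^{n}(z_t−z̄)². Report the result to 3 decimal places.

Mean z̄ = (1.4 − 2.7 − 3.5 + 7.0 − 5.4 − 1.7 − 1.8 + 5.8 + 2.3 + 3.8)/10 = 0.5200
Numerator Σ_{t=1}^{9}(z_t−z̄)(z_{t+1}−z̄) = -33.0204
Denominator Σ(z_t−z̄)² = 156.4560
r_1 = -33.0204 / 156.4560 = -0.211

-0.211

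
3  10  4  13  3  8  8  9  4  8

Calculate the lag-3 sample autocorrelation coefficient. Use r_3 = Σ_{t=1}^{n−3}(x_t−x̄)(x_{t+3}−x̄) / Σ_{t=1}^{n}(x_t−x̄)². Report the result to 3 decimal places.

Mean x̄ = (3 + 10 + 4 + 13 + 3 + 8 + 8 + 9 + 4 + 8)/10 = 7.0000
Σ(x_t−x̄)(x_{t+3}−x̄) = (-24.0000) + (-12.0000) + (-3.0000) + (6.0000) + (-8.0000) + (-3.0000) + (1.0000) = -43.0000
Denominator Σ(x_t−x̄)² = 102.0000
r_3 = -43.0000 / 102.0000 = -0.422

-0.422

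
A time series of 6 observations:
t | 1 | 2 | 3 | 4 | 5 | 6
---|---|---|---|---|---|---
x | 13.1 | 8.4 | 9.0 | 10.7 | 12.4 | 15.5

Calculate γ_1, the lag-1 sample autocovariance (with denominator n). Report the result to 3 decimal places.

1.294

Mean x̄ = (13.1 + 8.4 + 9.0 + 10.7 + 12.4 + 15.5)/6 = 11.5167
Σ_{t=1}^{5}(x_t−x̄)(x_{t+1}−x̄) = 7.7614
γ_1 = 7.7614 / 6 = 1.294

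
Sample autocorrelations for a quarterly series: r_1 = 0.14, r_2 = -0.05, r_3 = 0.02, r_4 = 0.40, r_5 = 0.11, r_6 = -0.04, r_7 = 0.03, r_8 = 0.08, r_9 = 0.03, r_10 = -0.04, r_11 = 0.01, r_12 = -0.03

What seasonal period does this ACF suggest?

4

The largest autocorrelation is r_4 = 0.40; the remaining lags stay at or below 0.14.
The dominant spike at lag 4 indicates a seasonal period of 4.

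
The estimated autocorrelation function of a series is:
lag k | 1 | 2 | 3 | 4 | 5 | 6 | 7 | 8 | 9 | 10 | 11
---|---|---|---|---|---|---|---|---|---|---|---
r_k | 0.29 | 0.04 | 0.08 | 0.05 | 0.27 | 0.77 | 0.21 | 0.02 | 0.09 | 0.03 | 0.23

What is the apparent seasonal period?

The largest autocorrelation is r_6 = 0.77; the remaining lags stay at or below 0.29. The elevated value at lag 1 (0.29), dropping to 0.04 at lag 2, reflects decaying short-term dependence rather than seasonality.
The dominant spike at lag 6 indicates a seasonal period of 6.

6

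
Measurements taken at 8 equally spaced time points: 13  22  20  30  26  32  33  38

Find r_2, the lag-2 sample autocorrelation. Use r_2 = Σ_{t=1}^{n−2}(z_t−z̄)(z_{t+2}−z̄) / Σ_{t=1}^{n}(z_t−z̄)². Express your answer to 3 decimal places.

Mean z̄ = (13 + 22 + 20 + 30 + 26 + 32 + 33 + 38)/8 = 26.7500
Numerator Σ_{t=1}^{6}(z_t−z̄)(z_{t+2}−z̄) = 153.8750
Denominator Σ(z_t−z̄)² = 461.5000
r_2 = 153.8750 / 461.5000 = 0.333

0.333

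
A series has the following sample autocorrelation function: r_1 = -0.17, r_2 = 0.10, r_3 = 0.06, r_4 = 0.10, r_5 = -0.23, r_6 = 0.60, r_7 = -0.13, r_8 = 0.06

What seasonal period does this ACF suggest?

The largest autocorrelation is r_6 = 0.60; the remaining lags stay at or below 0.10.
The dominant spike at lag 6 indicates a seasonal period of 6.

6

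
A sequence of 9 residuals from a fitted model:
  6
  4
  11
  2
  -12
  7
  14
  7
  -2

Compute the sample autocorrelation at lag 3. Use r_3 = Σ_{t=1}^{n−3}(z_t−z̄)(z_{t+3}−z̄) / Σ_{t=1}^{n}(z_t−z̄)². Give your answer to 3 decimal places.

-0.144

Mean z̄ = (6 + 4 + 11 + 2 − 12 + 7 + 14 + 7 − 2)/9 = 4.1111
Σ(z_t−z̄)(z_{t+3}−z̄) = (-3.9877) + (1.7901) + (19.9012) + (-20.8765) + (-46.5432) + (-17.6543) = -67.3704
Denominator Σ(z_t−z̄)² = 466.8889
r_3 = -67.3704 / 466.8889 = -0.144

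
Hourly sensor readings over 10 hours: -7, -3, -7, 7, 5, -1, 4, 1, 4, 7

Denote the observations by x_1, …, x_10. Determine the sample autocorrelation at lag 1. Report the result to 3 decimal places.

Mean x̄ = (-7 − 3 − 7 + 7 + 5 − 1 + 4 + 1 + 4 + 7)/10 = 1.0000
Numerator Σ_{t=1}^{9}(x_t−x̄)(x_{t+1}−x̄) = 44.0000
Denominator Σ(x_t−x̄)² = 254.0000
r_1 = 44.0000 / 254.0000 = 0.173

0.173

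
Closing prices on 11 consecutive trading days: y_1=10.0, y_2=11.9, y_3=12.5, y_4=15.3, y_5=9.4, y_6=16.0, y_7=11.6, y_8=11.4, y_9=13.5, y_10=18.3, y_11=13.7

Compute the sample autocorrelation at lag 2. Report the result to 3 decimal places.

-0.012

Mean ȳ = (10.0 + 11.9 + 12.5 + 15.3 + 9.4 + 16.0 + 11.6 + 11.4 + 13.5 + 18.3 + 13.7)/11 = 13.0545
Numerator Σ_{t=1}^{9}(y_t−ȳ)(y_{t+2}−ȳ) = -0.8550
Denominator Σ(y_t−ȳ)² = 71.0273
r_2 = -0.8550 / 71.0273 = -0.012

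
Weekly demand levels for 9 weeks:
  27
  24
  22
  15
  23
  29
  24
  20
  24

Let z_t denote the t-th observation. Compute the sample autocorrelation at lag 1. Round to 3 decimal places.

Mean z̄ = (27 + 24 + 22 + 15 + 23 + 29 + 24 + 20 + 24)/9 = 23.1111
Numerator Σ_{t=1}^{8}(z_t−z̄)(z_{t+1}−z̄) = 11.4321
Denominator Σ(z_t−z̄)² = 128.8889
r_1 = 11.4321 / 128.8889 = 0.089

0.089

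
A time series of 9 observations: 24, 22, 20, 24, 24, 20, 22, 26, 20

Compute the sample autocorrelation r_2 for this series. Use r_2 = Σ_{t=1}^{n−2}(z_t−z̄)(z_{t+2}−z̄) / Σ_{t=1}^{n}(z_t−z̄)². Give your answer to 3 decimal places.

-0.534

Mean z̄ = (24 + 22 + 20 + 24 + 24 + 20 + 22 + 26 + 20)/9 = 22.4444
Σ(z_t−z̄)(z_{t+2}−z̄) = (-3.8025) + (-0.6914) + (-3.8025) + (-3.8025) + (-0.6914) + (-8.6914) + (1.0864) = -20.3951
Denominator Σ(z_t−z̄)² = 38.2222
r_2 = -20.3951 / 38.2222 = -0.534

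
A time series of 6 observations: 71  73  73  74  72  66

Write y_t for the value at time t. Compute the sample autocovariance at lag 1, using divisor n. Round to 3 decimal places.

0.625

Mean ȳ = (71 + 73 + 73 + 74 + 72 + 66)/6 = 71.5000
Deviations: -0.5000, 1.5000, 1.5000, 2.5000, 0.5000, -5.5000
Σ_{t=1}^{5}(y_t−ȳ)(y_{t+1}−ȳ) = 3.7500
γ_1 = 3.7500 / 6 = 0.625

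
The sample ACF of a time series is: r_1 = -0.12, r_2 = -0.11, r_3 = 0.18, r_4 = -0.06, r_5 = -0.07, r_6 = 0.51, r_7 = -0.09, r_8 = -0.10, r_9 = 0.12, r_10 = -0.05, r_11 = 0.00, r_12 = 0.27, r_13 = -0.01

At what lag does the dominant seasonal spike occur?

The largest autocorrelation is r_6 = 0.51, with a weaker echo at lag 12 (0.27); the remaining lags stay at or below 0.18.
The dominant spike at lag 6 indicates a seasonal period of 6.

6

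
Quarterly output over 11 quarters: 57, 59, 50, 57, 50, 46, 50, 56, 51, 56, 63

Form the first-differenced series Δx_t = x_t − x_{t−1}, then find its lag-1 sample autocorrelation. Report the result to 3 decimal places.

-0.325

First differences Δx: 2, -9, 7, -7, -4, 4, 6, -5, 5, 7
Mean of differences = 0.6000
Numerator Σ(Δx_t−Δx̄)(Δx_{t+1}−Δx̄) = -112.5600
Denominator Σ(Δx_t−Δx̄)² = 346.4000
r_1(Δx) = -112.5600 / 346.4000 = -0.325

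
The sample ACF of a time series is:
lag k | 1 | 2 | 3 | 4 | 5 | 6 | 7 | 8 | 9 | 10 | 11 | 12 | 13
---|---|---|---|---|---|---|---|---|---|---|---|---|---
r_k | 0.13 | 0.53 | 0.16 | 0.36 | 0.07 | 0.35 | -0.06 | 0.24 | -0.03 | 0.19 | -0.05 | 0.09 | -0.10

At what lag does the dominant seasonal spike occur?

The largest autocorrelation is r_2 = 0.53, with weaker echoes at lags 4 (0.36), 6 (0.35), 8 (0.24) and 10 (0.19); the remaining lags stay at or below 0.16.
The dominant spike at lag 2 indicates a seasonal period of 2.

2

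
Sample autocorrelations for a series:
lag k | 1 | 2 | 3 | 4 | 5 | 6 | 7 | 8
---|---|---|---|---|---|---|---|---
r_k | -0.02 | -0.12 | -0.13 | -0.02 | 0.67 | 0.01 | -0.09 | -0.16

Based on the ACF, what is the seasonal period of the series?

5

The largest autocorrelation is r_5 = 0.67; the remaining lags stay at or below 0.01.
The dominant spike at lag 5 indicates a seasonal period of 5.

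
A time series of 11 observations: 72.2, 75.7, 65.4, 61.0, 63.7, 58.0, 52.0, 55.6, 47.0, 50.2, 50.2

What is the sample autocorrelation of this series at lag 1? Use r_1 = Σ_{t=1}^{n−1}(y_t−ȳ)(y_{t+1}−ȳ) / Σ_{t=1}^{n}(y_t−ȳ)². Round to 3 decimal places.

0.681

Mean ȳ = (72.2 + 75.7 + 65.4 + 61.0 + 63.7 + 58.0 + 52.0 + 55.6 + 47.0 + 50.2 + 50.2)/11 = 59.1818
Numerator Σ_{t=1}^{10}(y_t−ȳ)(y_{t+1}−ȳ) = 599.8633
Denominator Σ(y_t−ȳ)² = 880.2564
r_1 = 599.8633 / 880.2564 = 0.681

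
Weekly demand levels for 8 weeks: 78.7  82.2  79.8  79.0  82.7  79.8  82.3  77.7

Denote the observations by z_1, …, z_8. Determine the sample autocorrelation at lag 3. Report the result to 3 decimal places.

Mean z̄ = (78.7 + 82.2 + 79.8 + 79.0 + 82.7 + 79.8 + 82.3 + 77.7)/8 = 80.2750
Deviations from mean: -1.5750, 1.9250, -0.4750, -1.2750, 2.4250, -0.4750, 2.0250, -2.5750
Σ(z_t−z̄)(z_{t+3}−z̄) = (2.0081) + (4.6681) + (0.2256) + (-2.5819) + (-6.2444) = -1.9244
Denominator Σ(z_t−z̄)² = 24.8750
r_3 = -1.9244 / 24.8750 = -0.077

-0.077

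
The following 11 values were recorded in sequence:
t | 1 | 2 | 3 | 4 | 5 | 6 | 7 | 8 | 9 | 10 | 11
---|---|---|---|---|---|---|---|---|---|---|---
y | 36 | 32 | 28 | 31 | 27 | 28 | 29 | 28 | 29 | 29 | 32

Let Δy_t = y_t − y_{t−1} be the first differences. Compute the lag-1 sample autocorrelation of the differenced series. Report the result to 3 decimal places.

-0.210

First differences Δy: -4, -4, 3, -4, 1, 1, -1, 1, 0, 3
Mean of differences = -0.4000
Numerator Σ(Δy_t−Δȳ)(Δy_{t+1}−Δȳ) = -14.3600
Denominator Σ(Δy_t−Δȳ)² = 68.4000
r_1(Δy) = -14.3600 / 68.4000 = -0.210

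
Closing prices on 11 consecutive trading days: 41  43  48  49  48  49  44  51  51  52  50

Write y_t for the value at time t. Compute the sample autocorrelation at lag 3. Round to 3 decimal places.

-0.138

Mean ȳ = (41 + 43 + 48 + 49 + 48 + 49 + 44 + 51 + 51 + 52 + 50)/11 = 47.8182
Numerator Σ_{t=1}^{8}(y_t−ȳ)(y_{t+3}−ȳ) = -17.9174
Denominator Σ(y_t−ȳ)² = 129.6364
r_3 = -17.9174 / 129.6364 = -0.138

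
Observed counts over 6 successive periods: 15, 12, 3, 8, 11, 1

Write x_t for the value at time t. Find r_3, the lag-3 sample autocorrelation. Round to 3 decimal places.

0.317

Mean x̄ = (15 + 12 + 3 + 8 + 11 + 1)/6 = 8.3333
Deviations from mean: 6.6667, 3.6667, -5.3333, -0.3333, 2.6667, -7.3333
Σ(x_t−x̄)(x_{t+3}−x̄) = (-2.2222) + (9.7778) + (39.1111) = 46.6667
Denominator Σ(x_t−x̄)² = 147.3333
r_3 = 46.6667 / 147.3333 = 0.317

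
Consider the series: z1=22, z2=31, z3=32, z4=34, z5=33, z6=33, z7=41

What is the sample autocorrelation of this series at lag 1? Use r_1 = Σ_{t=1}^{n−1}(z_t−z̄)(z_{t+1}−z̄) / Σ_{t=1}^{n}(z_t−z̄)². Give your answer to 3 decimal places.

Mean z̄ = (22 + 31 + 32 + 34 + 33 + 33 + 41)/7 = 32.2857
Σ(z_t−z̄)(z_{t+1}−z̄) = (13.2245) + (0.3673) + (-0.4898) + (1.2245) + (0.5102) + (6.2245) = 21.0612
Denominator Σ(z_t−z̄)² = 187.4286
r_1 = 21.0612 / 187.4286 = 0.112

0.112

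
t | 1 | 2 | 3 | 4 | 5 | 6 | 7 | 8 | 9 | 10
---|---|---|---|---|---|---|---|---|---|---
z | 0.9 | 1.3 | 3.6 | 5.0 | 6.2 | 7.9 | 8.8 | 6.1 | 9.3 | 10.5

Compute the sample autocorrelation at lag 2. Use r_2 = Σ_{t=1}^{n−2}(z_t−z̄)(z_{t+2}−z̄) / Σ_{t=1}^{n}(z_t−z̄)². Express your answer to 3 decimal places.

Mean z̄ = (0.9 + 1.3 + 3.6 + 5.0 + 6.2 + 7.9 + 8.8 + 6.1 + 9.3 + 10.5)/10 = 5.9600
Numerator Σ_{t=1}^{8}(z_t−z̄)(z_{t+2}−z̄) = 25.0608
Denominator Σ(z_t−z̄)² = 97.4840
r_2 = 25.0608 / 97.4840 = 0.257

0.257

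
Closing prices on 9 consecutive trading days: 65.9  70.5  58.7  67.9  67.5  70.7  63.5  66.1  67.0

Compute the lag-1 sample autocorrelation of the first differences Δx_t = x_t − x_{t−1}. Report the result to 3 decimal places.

-0.657

First differences Δx: 4.6, -11.8, 9.2, -0.4, 3.2, -7.2, 2.6, 0.9
Mean of differences = 0.1375
Numerator Σ(Δx_t−Δx̄)(Δx_{t+1}−Δx̄) = -206.6339
Denominator Σ(Δx_t−Δx̄)² = 314.6988
r_1(Δx) = -206.6339 / 314.6988 = -0.657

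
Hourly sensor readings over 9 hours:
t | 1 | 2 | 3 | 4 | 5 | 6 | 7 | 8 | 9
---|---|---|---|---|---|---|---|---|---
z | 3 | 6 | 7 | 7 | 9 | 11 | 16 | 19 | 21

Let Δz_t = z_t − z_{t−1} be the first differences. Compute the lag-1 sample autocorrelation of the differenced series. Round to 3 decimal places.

0.238

First differences Δz: 3, 1, 0, 2, 2, 5, 3, 2
Mean of differences = 2.2500
Numerator Σ(Δz_t−Δz̄)(Δz_{t+1}−Δz̄) = 3.6875
Denominator Σ(Δz_t−Δz̄)² = 15.5000
r_1(Δz) = 3.6875 / 15.5000 = 0.238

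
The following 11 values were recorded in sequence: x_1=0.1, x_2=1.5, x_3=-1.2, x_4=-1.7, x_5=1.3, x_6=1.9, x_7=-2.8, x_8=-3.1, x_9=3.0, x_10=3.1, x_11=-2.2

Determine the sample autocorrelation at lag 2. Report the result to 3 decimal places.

Mean x̄ = (0.1 + 1.5 − 1.2 − 1.7 + 1.3 + 1.9 − 2.8 − 3.1 + 3.0 + 3.1 − 2.2)/11 = -0.0091
Numerator Σ_{t=1}^{9}(x_t−x̄)(x_{t+2}−x̄) = -41.6238
Denominator Σ(x_t−x̄)² = 52.7891
r_2 = -41.6238 / 52.7891 = -0.788

-0.788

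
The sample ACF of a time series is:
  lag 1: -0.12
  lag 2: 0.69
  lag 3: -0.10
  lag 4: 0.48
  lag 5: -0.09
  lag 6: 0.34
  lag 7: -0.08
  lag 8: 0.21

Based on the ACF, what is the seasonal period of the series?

2

The largest autocorrelation is r_2 = 0.69, with weaker echoes at lags 4 (0.48), 6 (0.34) and 8 (0.21); the remaining lags stay at or below -0.08.
The dominant spike at lag 2 indicates a seasonal period of 2.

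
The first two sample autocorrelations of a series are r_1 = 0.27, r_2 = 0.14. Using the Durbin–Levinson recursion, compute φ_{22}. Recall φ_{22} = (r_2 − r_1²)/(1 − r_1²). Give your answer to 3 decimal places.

φ_{22} = (r_2 − r_1²) / (1 − r_1²)
r_1² = (0.27)² = 0.0729
Numerator = 0.14 − 0.0729 = 0.0671; denominator = 1 − 0.0729 = 0.9271
φ_{22} = 0.0671 / 0.9271 = 0.072

0.072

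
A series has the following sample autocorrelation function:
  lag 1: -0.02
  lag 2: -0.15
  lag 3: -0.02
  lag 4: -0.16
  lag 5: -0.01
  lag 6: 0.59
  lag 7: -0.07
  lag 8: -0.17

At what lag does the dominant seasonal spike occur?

6

The largest autocorrelation is r_6 = 0.59; the remaining lags stay at or below -0.01.
The dominant spike at lag 6 indicates a seasonal period of 6.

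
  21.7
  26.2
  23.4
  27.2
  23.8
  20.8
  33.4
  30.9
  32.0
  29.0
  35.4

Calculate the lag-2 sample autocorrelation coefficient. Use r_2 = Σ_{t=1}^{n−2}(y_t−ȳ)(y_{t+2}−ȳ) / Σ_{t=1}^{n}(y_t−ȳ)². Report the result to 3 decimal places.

0.265

Mean ȳ = (21.7 + 26.2 + 23.4 + 27.2 + 23.8 + 20.8 + 33.4 + 30.9 + 32.0 + 29.0 + 35.4)/11 = 27.6182
Numerator Σ_{t=1}^{9}(y_t−ȳ)(y_{t+2}−ȳ) = 64.0302
Denominator Σ(y_t−ȳ)² = 241.9364
r_2 = 64.0302 / 241.9364 = 0.265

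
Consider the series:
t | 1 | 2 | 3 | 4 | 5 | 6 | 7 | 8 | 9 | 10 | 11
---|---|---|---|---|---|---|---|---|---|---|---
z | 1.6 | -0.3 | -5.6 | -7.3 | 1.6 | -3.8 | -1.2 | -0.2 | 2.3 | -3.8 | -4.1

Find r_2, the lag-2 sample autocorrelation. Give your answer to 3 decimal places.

Mean z̄ = (1.6 − 0.3 − 5.6 − 7.3 + 1.6 − 3.8 − 1.2 − 0.2 + 2.3 − 3.8 − 4.1)/11 = -1.8909
Numerator Σ_{t=1}^{9}(z_t−z̄)(z_{t+2}−z̄) = -34.5820
Denominator Σ(z_t−z̄)² = 102.9891
r_2 = -34.5820 / 102.9891 = -0.336

-0.336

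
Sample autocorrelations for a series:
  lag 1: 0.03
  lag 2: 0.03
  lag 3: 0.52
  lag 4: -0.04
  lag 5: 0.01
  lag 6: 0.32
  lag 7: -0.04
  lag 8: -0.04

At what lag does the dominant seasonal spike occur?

3

The largest autocorrelation is r_3 = 0.52, with a weaker echo at lag 6 (0.32); the remaining lags stay at or below 0.03.
The dominant spike at lag 3 indicates a seasonal period of 3.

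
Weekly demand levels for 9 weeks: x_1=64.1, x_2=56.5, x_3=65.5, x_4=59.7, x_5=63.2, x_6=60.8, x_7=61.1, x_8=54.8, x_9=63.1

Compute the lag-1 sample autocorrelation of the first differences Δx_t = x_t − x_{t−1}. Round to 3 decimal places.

-0.684

First differences Δx: -7.6, 9.0, -5.8, 3.5, -2.4, 0.3, -6.3, 8.3
Mean of differences = -0.1250
Numerator Σ(Δx_t−Δx̄)(Δx_{t+1}−Δx̄) = -204.4281
Denominator Σ(Δx_t−Δx̄)² = 298.9550
r_1(Δx) = -204.4281 / 298.9550 = -0.684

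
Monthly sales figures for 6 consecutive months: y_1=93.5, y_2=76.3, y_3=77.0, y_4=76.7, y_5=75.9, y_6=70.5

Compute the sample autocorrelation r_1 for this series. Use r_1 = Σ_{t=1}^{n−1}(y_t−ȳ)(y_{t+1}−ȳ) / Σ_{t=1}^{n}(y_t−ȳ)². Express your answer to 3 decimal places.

-0.010

Mean ȳ = (93.5 + 76.3 + 77.0 + 76.7 + 75.9 + 70.5)/6 = 78.3167
Deviations from mean: 15.1833, -2.0167, -1.3167, -1.6167, -2.4167, -7.8167
Σ(y_t−ȳ)(y_{t+1}−ȳ) = (-30.6197) + (2.6553) + (2.1286) + (3.9069) + (18.8903) = -3.0386
Denominator Σ(y_t−ȳ)² = 305.8883
r_1 = -3.0386 / 305.8883 = -0.010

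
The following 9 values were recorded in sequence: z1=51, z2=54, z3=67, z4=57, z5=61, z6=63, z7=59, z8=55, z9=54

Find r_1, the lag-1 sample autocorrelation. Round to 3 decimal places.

Mean z̄ = (51 + 54 + 67 + 57 + 61 + 63 + 59 + 55 + 54)/9 = 57.8889
Numerator Σ_{t=1}^{8}(z_t−z̄)(z_{t+1}−z̄) = 10.0988
Denominator Σ(z_t−z̄)² = 206.8889
r_1 = 10.0988 / 206.8889 = 0.049

0.049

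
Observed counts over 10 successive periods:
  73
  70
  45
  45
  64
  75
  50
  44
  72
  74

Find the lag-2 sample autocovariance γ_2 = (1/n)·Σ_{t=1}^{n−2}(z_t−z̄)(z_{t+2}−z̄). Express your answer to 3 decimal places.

-121.248

Mean z̄ = (73 + 70 + 45 + 45 + 64 + 75 + 50 + 44 + 72 + 74)/10 = 61.2000
Σ_{t=1}^{8}(z_t−z̄)(z_{t+2}−z̄) = -1212.4800
γ_2 = -1212.4800 / 10 = -121.248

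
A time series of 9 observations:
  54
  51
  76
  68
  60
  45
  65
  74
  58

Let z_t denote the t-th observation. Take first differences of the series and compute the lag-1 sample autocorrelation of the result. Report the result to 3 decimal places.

-0.213

First differences Δz: -3, 25, -8, -8, -15, 20, 9, -16
Mean of differences = 0.5000
Numerator Σ(Δz_t−Δz̄)(Δz_{t+1}−Δz̄) = -366.7500
Denominator Σ(Δz_t−Δz̄)² = 1722.0000
r_1(Δz) = -366.7500 / 1722.0000 = -0.213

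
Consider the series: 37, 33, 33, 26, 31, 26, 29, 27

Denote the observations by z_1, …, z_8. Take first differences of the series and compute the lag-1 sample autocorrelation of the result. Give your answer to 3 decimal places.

-0.781

First differences Δz: -4, 0, -7, 5, -5, 3, -2
Mean of differences = -1.4286
Numerator Σ(Δz_t−Δz̄)(Δz_{t+1}−Δz̄) = -88.7551
Denominator Σ(Δz_t−Δz̄)² = 113.7143
r_1(Δz) = -88.7551 / 113.7143 = -0.781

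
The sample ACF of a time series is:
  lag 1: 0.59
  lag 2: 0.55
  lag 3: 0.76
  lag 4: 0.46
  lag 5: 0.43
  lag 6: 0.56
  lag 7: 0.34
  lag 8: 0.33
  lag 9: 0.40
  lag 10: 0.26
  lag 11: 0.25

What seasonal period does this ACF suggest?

3

The largest autocorrelation is r_3 = 0.76; the remaining lags stay at or below 0.59. The elevated value at lag 1 (0.59), dropping to 0.55 at lag 2, reflects decaying short-term dependence rather than seasonality.
The dominant spike at lag 3 indicates a seasonal period of 3.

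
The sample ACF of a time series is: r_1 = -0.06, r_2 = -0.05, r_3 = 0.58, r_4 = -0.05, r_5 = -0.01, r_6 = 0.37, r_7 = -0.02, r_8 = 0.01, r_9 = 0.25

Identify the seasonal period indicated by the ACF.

3

The largest autocorrelation is r_3 = 0.58, with weaker echoes at lags 6 (0.37) and 9 (0.25); the remaining lags stay at or below 0.01.
The dominant spike at lag 3 indicates a seasonal period of 3.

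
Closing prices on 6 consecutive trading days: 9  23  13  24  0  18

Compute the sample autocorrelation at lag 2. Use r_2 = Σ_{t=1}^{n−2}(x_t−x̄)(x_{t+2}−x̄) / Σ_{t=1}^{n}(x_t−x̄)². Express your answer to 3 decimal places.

Mean x̄ = (9 + 23 + 13 + 24 + 0 + 18)/6 = 14.5000
Deviations from mean: -5.5000, 8.5000, -1.5000, 9.5000, -14.5000, 3.5000
Σ(x_t−x̄)(x_{t+2}−x̄) = (8.2500) + (80.7500) + (21.7500) + (33.2500) = 144.0000
Denominator Σ(x_t−x̄)² = 417.5000
r_2 = 144.0000 / 417.5000 = 0.345

0.345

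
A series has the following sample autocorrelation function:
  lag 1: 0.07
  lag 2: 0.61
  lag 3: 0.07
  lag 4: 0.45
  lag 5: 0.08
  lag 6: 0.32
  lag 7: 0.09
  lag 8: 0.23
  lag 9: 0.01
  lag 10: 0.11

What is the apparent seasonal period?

The largest autocorrelation is r_2 = 0.61, with weaker echoes at lags 4 (0.45), 6 (0.32) and 8 (0.23); the remaining lags stay at or below 0.11.
The dominant spike at lag 2 indicates a seasonal period of 2.

2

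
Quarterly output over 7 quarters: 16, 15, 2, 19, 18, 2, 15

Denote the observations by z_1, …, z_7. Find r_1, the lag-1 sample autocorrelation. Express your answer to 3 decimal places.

-0.423

Mean z̄ = (16 + 15 + 2 + 19 + 18 + 2 + 15)/7 = 12.4286
Σ(z_t−z̄)(z_{t+1}−z̄) = (9.1837) + (-26.8163) + (-68.5306) + (36.6122) + (-58.1020) + (-26.8163) = -134.4694
Denominator Σ(z_t−z̄)² = 317.7143
r_1 = -134.4694 / 317.7143 = -0.423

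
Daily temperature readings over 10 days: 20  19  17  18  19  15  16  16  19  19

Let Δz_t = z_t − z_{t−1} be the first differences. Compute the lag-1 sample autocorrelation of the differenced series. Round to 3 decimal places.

First differences Δz: -1, -2, 1, 1, -4, 1, 0, 3, 0
Mean of differences = -0.1111
Numerator Σ(Δz_t−Δz̄)(Δz_{t+1}−Δz̄) = -7.0123
Denominator Σ(Δz_t−Δz̄)² = 32.8889
r_1(Δz) = -7.0123 / 32.8889 = -0.213

-0.213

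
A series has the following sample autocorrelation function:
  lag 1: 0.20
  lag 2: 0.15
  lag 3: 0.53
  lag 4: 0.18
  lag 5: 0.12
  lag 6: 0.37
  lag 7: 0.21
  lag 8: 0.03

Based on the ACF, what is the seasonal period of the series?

3

The largest autocorrelation is r_3 = 0.53, with a weaker echo at lag 6 (0.37); the remaining lags stay at or below 0.21.
The dominant spike at lag 3 indicates a seasonal period of 3.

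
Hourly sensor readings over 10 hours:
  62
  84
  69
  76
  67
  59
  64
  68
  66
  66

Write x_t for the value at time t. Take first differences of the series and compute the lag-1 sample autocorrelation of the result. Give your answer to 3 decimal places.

First differences Δx: 22, -15, 7, -9, -8, 5, 4, -2, 0
Mean of differences = 0.4444
Numerator Σ(Δx_t−Δx̄)(Δx_{t+1}−Δx̄) = -446.1975
Denominator Σ(Δx_t−Δx̄)² = 946.2222
r_1(Δx) = -446.1975 / 946.2222 = -0.472

-0.472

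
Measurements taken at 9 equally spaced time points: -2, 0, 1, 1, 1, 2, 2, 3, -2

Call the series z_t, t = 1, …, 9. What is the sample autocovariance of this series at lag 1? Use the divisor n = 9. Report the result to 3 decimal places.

0.099

Mean z̄ = (-2 + 0 + 1 + 1 + 1 + 2 + 2 + 3 − 2)/9 = 0.6667
Σ_{t=1}^{8}(z_t−z̄)(z_{t+1}−z̄) = 0.8889
γ_1 = 0.8889 / 9 = 0.099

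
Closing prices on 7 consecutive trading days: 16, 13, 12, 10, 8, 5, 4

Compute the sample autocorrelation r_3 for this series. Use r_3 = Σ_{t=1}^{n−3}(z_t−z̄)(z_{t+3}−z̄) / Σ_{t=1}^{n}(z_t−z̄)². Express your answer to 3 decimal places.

Mean z̄ = (16 + 13 + 12 + 10 + 8 + 5 + 4)/7 = 9.7143
Deviations from mean: 6.2857, 3.2857, 2.2857, 0.2857, -1.7143, -4.7143, -5.7143
Numerator Σ_{t=1}^{4}(z_t−z̄)(z_{t+3}−z̄) = -16.2449
Denominator Σ(z_t−z̄)² = 113.4286
r_3 = -16.2449 / 113.4286 = -0.143

-0.143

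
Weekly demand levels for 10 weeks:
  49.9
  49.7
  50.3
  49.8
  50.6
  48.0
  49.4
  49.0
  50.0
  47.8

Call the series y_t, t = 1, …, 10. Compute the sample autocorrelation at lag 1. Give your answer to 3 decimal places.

Mean ȳ = (49.9 + 49.7 + 50.3 + 49.8 + 50.6 + 48.0 + 49.4 + 49.0 + 50.0 + 47.8)/10 = 49.4500
Numerator Σ_{t=1}^{9}(y_t−ȳ)(y_{t+1}−ȳ) = -1.7025
Denominator Σ(y_t−ȳ)² = 7.7650
r_1 = -1.7025 / 7.7650 = -0.219

-0.219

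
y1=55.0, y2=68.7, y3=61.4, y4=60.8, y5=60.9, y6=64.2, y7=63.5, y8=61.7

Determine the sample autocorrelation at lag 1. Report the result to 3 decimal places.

-0.467

Mean ȳ = (55.0 + 68.7 + 61.4 + 60.8 + 60.9 + 64.2 + 63.5 + 61.7)/8 = 62.0250
Numerator Σ_{t=1}^{7}(y_t−ȳ)(y_{t+1}−ȳ) = -48.6381
Denominator Σ(y_t−ȳ)² = 104.0750
r_1 = -48.6381 / 104.0750 = -0.467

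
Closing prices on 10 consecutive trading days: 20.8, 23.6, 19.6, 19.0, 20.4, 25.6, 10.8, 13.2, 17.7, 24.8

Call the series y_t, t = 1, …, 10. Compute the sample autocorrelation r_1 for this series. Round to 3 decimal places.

Mean ȳ = (20.8 + 23.6 + 19.6 + 19.0 + 20.4 + 25.6 + 10.8 + 13.2 + 17.7 + 24.8)/10 = 19.5500
Numerator Σ_{t=1}^{9}(y_t−ȳ)(y_{t+1}−ȳ) = 14.5725
Denominator Σ(y_t−ȳ)² = 203.4650
r_1 = 14.5725 / 203.4650 = 0.072

0.072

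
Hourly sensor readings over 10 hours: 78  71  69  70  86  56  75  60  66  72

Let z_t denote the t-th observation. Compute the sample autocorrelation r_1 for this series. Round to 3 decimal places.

-0.458

Mean z̄ = (78 + 71 + 69 + 70 + 86 + 56 + 75 + 60 + 66 + 72)/10 = 70.3000
Numerator Σ_{t=1}^{9}(z_t−z̄)(z_{t+1}−z̄) = -302.9900
Denominator Σ(z_t−z̄)² = 662.1000
r_1 = -302.9900 / 662.1000 = -0.458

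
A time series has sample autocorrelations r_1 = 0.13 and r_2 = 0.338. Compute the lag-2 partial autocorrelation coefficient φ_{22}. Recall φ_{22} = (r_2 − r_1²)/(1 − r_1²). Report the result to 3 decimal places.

0.327

φ_{22} = (r_2 − r_1²) / (1 − r_1²)
r_1² = (0.13)² = 0.0169
Numerator = 0.338 − 0.0169 = 0.3211; denominator = 1 − 0.0169 = 0.9831
φ_{22} = 0.3211 / 0.9831 = 0.327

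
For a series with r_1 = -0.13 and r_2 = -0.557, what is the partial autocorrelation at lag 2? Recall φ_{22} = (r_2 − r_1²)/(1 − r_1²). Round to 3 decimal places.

φ_{22} = (r_2 − r_1²) / (1 − r_1²)
r_1² = (-0.13)² = 0.0169
Numerator = -0.557 − 0.0169 = -0.5739; denominator = 1 − 0.0169 = 0.9831
φ_{22} = -0.5739 / 0.9831 = -0.584

-0.584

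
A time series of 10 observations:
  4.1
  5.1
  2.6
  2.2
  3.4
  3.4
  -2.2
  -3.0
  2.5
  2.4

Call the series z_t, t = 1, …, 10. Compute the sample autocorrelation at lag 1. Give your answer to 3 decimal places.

Mean z̄ = (4.1 + 5.1 + 2.6 + 2.2 + 3.4 + 3.4 − 2.2 − 3.0 + 2.5 + 2.4)/10 = 2.0500
Numerator Σ_{t=1}^{9}(z_t−z̄)(z_{t+1}−z̄) = 23.6475
Denominator Σ(z_t−z̄)² = 61.3650
r_1 = 23.6475 / 61.3650 = 0.385

0.385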